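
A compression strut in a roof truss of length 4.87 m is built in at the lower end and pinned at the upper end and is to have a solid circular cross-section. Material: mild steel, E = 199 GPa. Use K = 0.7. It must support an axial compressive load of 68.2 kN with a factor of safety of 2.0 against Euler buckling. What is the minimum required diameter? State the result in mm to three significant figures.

Required P_cr = n·P = 2.0 × 68.2 = 136.4 kN
L_e = K·L = 0.7 × 4.87 = 3.409 m
Required I = P_cr·L_e²/(π²E) = 1.364×10^5 × 3.409² / (π² × 1.99×10^11) = 8.071×10^-7 m⁴
I_req = 8.071×10^5 mm⁴
Solid circle: I = πd⁴/64  ⇒  d = (64I/π)^(1/4) = (64×8.071×10^5/π)^(1/4) = 63.7 mm

d ≈ 63.7 mm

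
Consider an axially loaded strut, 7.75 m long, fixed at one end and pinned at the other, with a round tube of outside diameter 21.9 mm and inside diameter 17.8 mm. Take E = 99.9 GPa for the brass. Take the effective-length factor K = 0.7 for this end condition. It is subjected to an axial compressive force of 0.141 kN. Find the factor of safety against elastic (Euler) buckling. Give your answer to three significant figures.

n ≈ 1.51

d_o = 21.9 mm, d_i = 17.8 mm
I = π(d_o⁴ − d_i⁴)/64 = π(21.9⁴ − 17.80⁴)/64 = 6.364×10^3 mm⁴
I = 6.364×10^3 mm⁴ = 6.364×10^-9 m⁴
Effective length L_e = K·L = 0.7 × 7.75 = 5.425 m
P_cr = π²EI / L_e² = π² × 99.9×10⁹ × 6.364×10^-9 / 5.425² = 213.2 N
Factor of safety n = P_cr / P = 0.21319 / 0.141 = 1.51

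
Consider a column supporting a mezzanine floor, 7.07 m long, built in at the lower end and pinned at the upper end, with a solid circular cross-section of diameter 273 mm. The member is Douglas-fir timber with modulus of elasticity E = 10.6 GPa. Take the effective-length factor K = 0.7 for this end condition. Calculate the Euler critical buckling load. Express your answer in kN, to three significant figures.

I = πd⁴/64 = π×273⁴/64 = 2.727×10^8 mm⁴
I = 2.727×10^8 mm⁴ = 2.727×10^-4 m⁴
Effective length L_e = K·L = 0.7 × 7.07 = 4.949 m
P_cr = π²EI / L_e² = π² × 10.6×10⁹ × 2.727×10^-4 / 4.949² = 1.165×10^6 N

P_cr ≈ 1160 kN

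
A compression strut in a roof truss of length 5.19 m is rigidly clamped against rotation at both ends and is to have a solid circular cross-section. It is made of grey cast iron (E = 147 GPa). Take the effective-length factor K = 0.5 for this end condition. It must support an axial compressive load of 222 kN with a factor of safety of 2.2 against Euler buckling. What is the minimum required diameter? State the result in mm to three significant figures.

d ≈ 82.4 mm

Required P_cr = n·P = 2.2 × 222 = 488.4 kN
L_e = K·L = 0.5 × 5.19 = 2.595 m
Required I = P_cr·L_e²/(π²E) = 4.884×10^5 × 2.595² / (π² × 1.47×10^11) = 2.267×10^-6 m⁴
I_req = 2.267×10^6 mm⁴
Solid circle: I = πd⁴/64  ⇒  d = (64I/π)^(1/4) = (64×2.267×10^6/π)^(1/4) = 82.4 mm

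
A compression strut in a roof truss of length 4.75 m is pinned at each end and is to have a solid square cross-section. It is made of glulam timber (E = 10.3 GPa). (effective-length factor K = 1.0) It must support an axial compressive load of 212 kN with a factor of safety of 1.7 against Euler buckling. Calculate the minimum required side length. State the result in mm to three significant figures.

Required P_cr = n·P = 1.7 × 212 = 360.4 kN
L_e = K·L = 1 × 4.75 = 4.750 m
Required I = P_cr·L_e²/(π²E) = 3.604×10^5 × 4.750² / (π² × 1.03×10^10) = 7.999×10^-5 m⁴
I_req = 7.999×10^7 mm⁴
Solid square: I = a⁴/12  ⇒  a = (12I)^(1/4) = (12×7.999×10^7)^(1/4) = 176 mm

a ≈ 176 mm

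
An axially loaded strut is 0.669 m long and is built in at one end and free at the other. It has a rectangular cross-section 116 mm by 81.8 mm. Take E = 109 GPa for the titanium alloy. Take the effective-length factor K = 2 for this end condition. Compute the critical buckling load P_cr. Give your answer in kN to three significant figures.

P_cr ≈ 3180 kN

Buckling occurs about the weak axis: I_min = h·b³/12 with b = 81.8 mm (the shorter side).
I_min = 116×81.8³/12 = 5.291×10^6 mm⁴
I = 5.291×10^6 mm⁴ = 5.291×10^-6 m⁴
Effective length L_e = K·L = 2 × 0.669 = 1.338 m
P_cr = π²EI / L_e² = π² × 109×10⁹ × 5.291×10^-6 / 1.338² = 3.179×10^6 N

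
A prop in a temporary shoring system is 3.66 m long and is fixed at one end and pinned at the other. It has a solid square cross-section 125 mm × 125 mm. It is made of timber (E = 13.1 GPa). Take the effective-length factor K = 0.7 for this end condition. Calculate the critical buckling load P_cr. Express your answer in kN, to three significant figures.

P_cr ≈ 401 kN

I = a⁴/12 = 125⁴/12 = 2.035×10^7 mm⁴
I = 2.035×10^7 mm⁴ = 2.035×10^-5 m⁴
Effective length L_e = K·L = 0.7 × 3.66 = 2.562 m
P_cr = π²EI / L_e² = π² × 13.1×10⁹ × 2.035×10^-5 / 2.562² = 4.007×10^5 N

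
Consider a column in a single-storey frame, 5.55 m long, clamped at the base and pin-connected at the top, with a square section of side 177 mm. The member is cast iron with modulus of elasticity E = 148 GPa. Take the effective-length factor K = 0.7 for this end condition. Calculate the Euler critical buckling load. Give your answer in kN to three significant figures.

P_cr ≈ 7920 kN

I = a⁴/12 = 177⁴/12 = 8.179×10^7 mm⁴
I = 8.179×10^7 mm⁴ = 8.179×10^-5 m⁴
Effective length L_e = K·L = 0.7 × 5.55 = 3.885 m
P_cr = π²EI / L_e² = π² × 148×10⁹ × 8.179×10^-5 / 3.885² = 7.916×10^6 N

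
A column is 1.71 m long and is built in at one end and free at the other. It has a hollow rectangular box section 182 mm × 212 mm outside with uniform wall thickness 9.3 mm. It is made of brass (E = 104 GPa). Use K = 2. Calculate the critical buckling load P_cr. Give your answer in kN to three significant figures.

Inner dimensions: h_i = 212 − 2×9.3 = 193.4 mm, b_i = 182 − 2×9.3 = 163.4 mm
Weak-axis I_min = (h_o·b_o³ − h_i·b_i³)/12 with b_o = 182, b_i = 163.4 mm (shorter outer/inner sides).
I_min = (212×182³ − 193.4×163.4³)/12 = 3.619×10^7 mm⁴
I = 3.619×10^7 mm⁴ = 3.619×10^-5 m⁴
Effective length L_e = K·L = 2 × 1.71 = 3.420 m
P_cr = π²EI / L_e² = π² × 104×10⁹ × 3.619×10^-5 / 3.420² = 3.176×10^6 N

P_cr ≈ 3180 kN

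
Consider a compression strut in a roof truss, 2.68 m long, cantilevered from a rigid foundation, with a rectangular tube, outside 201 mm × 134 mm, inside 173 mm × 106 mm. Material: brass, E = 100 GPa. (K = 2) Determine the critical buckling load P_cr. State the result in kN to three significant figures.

P_cr ≈ 795 kN

Weak-axis I_min = (h_o·b_o³ − h_i·b_i³)/12 with b_o = 134, b_i = 106.0 mm (shorter outer/inner sides).
I_min = (201×134³ − 173.0×106.0³)/12 = 2.313×10^7 mm⁴
I = 2.313×10^7 mm⁴ = 2.313×10^-5 m⁴
Effective length L_e = K·L = 2 × 2.68 = 5.360 m
P_cr = π²EI / L_e² = π² × 100×10⁹ × 2.313×10^-5 / 5.360² = 7.947×10^5 N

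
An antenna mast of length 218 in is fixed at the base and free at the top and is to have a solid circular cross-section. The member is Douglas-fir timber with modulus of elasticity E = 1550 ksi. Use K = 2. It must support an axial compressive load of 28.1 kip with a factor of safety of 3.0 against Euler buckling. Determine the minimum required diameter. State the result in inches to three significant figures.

Required P_cr = n·P = 3.0 × 28.1 = 84.30 kip
L_e = K·L = 2 × 218 = 436.0 in
Required I = P_cr·L_e²/(π²E) = 8.430×10^4 × 436.0² / (π² × 1.55×10^6) = 1.048×10^3 in⁴
Solid circle: I = πd⁴/64  ⇒  d = (64I/π)^(1/4) = (64×1.048×10^3/π)^(1/4) = 12.1 in

d ≈ 12.1 in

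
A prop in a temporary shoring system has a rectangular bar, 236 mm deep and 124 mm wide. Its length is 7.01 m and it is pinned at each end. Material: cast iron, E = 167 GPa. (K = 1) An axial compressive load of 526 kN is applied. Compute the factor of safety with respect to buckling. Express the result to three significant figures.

Buckling occurs about the weak axis: I_min = h·b³/12 with b = 124 mm (the shorter side).
I_min = 236×124³/12 = 3.750×10^7 mm⁴
I = 3.750×10^7 mm⁴ = 3.750×10^-5 m⁴
Effective length L_e = K·L = 1 × 7.01 = 7.010 m
P_cr = π²EI / L_e² = π² × 167×10⁹ × 3.750×10^-5 / 7.010² = 1.258×10^6 N
Factor of safety n = P_cr / P = 1257.7 / 526 = 2.39

n ≈ 2.39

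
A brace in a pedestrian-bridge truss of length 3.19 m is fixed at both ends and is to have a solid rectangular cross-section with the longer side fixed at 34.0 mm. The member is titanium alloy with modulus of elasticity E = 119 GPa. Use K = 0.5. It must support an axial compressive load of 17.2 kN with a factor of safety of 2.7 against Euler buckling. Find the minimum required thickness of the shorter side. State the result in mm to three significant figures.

b ≈ 32.9 mm

Required P_cr = n·P = 2.7 × 17.2 = 46.44 kN
L_e = K·L = 0.5 × 3.19 = 1.595 m
Required I = P_cr·L_e²/(π²E) = 4.644×10^4 × 1.595² / (π² × 1.19×10^11) = 1.006×10^-7 m⁴
I_req = 1.006×10^5 mm⁴
Rectangle, weak axis: I_min = h·b³/12 with h = 34.0 mm fixed  ⇒  b = (12I/h)^(1/3) = 32.9 mm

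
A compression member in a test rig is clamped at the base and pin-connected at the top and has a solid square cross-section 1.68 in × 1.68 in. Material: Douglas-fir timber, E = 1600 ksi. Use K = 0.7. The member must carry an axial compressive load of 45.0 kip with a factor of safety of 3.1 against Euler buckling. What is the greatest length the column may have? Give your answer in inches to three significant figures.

L_max ≈ 12.4 in

I = a⁴/12 = 1.68⁴/12 = 0.6638 in⁴
Required critical load P_cr = n·P = 3.1 × 45.0 = 139.5 kip = 1.395×10^5 lb
From P_cr = π²EI/(K·L)²:  L = (1/K)·√(π²EI/P_cr) = (1/0.7)·√(π²×1.60×10^6×0.6638/1.395×10^5)
L = 12.4 in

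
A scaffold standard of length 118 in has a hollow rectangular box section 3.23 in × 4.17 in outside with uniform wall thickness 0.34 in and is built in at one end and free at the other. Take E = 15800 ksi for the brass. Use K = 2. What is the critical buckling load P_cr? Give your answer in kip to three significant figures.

Inner dimensions: h_i = 4.17 − 2×0.34 = 3.490 in, b_i = 3.23 − 2×0.34 = 2.550 in
Weak-axis I_min = (h_o·b_o³ − h_i·b_i³)/12 with b_o = 3.23, b_i = 2.550 in (shorter outer/inner sides).
I_min = (4.17×3.23³ − 3.490×2.550³)/12 = 6.888 in⁴
Effective length L_e = K·L = 2 × 118 = 236.0 in
P_cr = π²EI / L_e² = π² × 15800×10³ × 6.888 / 236.0² = 1.928×10^4 lb

P_cr ≈ 19.3 kip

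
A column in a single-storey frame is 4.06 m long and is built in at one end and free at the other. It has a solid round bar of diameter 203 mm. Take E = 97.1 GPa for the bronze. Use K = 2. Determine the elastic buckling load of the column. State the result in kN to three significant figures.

I = πd⁴/64 = π×203⁴/64 = 8.336×10^7 mm⁴
I = 8.336×10^7 mm⁴ = 8.336×10^-5 m⁴
Effective length L_e = K·L = 2 × 4.06 = 8.120 m
P_cr = π²EI / L_e² = π² × 97.1×10⁹ × 8.336×10^-5 / 8.120² = 1.212×10^6 N

P_cr ≈ 1210 kN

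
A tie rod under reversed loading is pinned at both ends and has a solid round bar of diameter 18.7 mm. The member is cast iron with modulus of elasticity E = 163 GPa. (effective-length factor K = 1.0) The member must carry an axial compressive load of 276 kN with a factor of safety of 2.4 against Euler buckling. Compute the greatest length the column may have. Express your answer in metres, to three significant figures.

L_max ≈ 0.121 m

I = πd⁴/64 = π×18.7⁴/64 = 6.003×10^3 mm⁴
I = 6.003×10^-9 m⁴
Required critical load P_cr = n·P = 2.4 × 276 = 662.4 kN = 6.624×10^5 N
From P_cr = π²EI/(K·L)²:  L = (1/K)·√(π²EI/P_cr) = (1/1)·√(π²×1.63×10^11×6.003×10^-9/6.624×10^5)
L = 0.121 m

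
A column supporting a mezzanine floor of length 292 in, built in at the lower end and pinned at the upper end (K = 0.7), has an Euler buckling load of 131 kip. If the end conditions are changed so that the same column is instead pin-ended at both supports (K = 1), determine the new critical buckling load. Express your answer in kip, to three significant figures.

P_cr ≈ 64.2 kip

P_cr ∝ 1/K², so P_cr,new = P_cr,old × (K_old/K_new)² = 131 × (0.7/1)²
= 131 × 0.4900 = 64.2 kip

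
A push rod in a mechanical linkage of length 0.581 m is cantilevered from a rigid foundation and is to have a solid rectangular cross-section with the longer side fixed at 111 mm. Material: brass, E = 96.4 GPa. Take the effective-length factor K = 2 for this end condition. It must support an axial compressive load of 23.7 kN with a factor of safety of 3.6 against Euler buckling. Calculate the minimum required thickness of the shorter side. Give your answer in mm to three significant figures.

b ≈ 23.6 mm

Required P_cr = n·P = 3.6 × 23.7 = 85.32 kN
L_e = K·L = 2 × 0.581 = 1.162 m
Required I = P_cr·L_e²/(π²E) = 8.532×10^4 × 1.162² / (π² × 9.64×10^10) = 1.211×10^-7 m⁴
I_req = 1.211×10^5 mm⁴
Rectangle, weak axis: I_min = h·b³/12 with h = 111 mm fixed  ⇒  b = (12I/h)^(1/3) = 23.6 mm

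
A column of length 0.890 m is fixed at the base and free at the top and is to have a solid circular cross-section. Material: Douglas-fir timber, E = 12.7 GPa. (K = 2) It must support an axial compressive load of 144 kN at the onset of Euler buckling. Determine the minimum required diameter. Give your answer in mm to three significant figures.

d ≈ 92.8 mm

L_e = K·L = 2 × 0.890 = 1.780 m
Required I = P_cr·L_e²/(π²E) = 1.440×10^5 × 1.780² / (π² × 1.27×10^10) = 3.640×10^-6 m⁴
I_req = 3.640×10^6 mm⁴
Solid circle: I = πd⁴/64  ⇒  d = (64I/π)^(1/4) = (64×3.640×10^6/π)^(1/4) = 92.8 mm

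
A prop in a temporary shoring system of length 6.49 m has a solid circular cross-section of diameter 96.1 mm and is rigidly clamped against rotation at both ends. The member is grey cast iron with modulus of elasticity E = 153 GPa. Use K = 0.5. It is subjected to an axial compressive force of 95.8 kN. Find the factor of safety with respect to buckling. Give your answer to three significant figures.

I = πd⁴/64 = π×96.1⁴/64 = 4.187×10^6 mm⁴
I = 4.187×10^6 mm⁴ = 4.187×10^-6 m⁴
Effective length L_e = K·L = 0.5 × 6.49 = 3.245 m
P_cr = π²EI / L_e² = π² × 153×10⁹ × 4.187×10^-6 / 3.245² = 6.004×10^5 N
Factor of safety n = P_cr / P = 600.38 / 95.8 = 6.27

n ≈ 6.27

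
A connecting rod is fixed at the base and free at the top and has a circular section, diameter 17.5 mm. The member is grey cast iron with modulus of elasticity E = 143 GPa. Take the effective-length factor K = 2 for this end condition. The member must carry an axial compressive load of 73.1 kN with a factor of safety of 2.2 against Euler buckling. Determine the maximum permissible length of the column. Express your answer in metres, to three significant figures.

I = πd⁴/64 = π×17.5⁴/64 = 4.604×10^3 mm⁴
I = 4.604×10^-9 m⁴
Required critical load P_cr = n·P = 2.2 × 73.1 = 160.8 kN = 1.608×10^5 N
From P_cr = π²EI/(K·L)²:  L = (1/K)·√(π²EI/P_cr) = (1/2)·√(π²×1.43×10^11×4.604×10^-9/1.608×10^5)
L = 0.101 m

L_max ≈ 0.101 m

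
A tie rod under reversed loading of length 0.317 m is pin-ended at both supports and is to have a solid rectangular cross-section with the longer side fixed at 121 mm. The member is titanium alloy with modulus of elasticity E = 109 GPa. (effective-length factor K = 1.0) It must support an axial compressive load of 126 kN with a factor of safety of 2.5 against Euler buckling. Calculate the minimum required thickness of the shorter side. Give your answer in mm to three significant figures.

Required P_cr = n·P = 2.5 × 126 = 315.0 kN
L_e = K·L = 1 × 0.317 = 0.3170 m
Required I = P_cr·L_e²/(π²E) = 3.150×10^5 × 0.3170² / (π² × 1.09×10^11) = 2.942×10^-8 m⁴
I_req = 2.942×10^4 mm⁴
Rectangle, weak axis: I_min = h·b³/12 with h = 121 mm fixed  ⇒  b = (12I/h)^(1/3) = 14.3 mm

b ≈ 14.3 mm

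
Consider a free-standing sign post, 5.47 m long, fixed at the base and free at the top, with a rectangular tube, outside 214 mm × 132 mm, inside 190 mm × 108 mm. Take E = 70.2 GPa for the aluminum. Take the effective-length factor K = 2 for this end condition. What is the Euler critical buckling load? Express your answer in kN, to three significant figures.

Weak-axis I_min = (h_o·b_o³ − h_i·b_i³)/12 with b_o = 132, b_i = 108.0 mm (shorter outer/inner sides).
I_min = (214×132³ − 190.0×108.0³)/12 = 2.107×10^7 mm⁴
I = 2.107×10^7 mm⁴ = 2.107×10^-5 m⁴
Effective length L_e = K·L = 2 × 5.47 = 10.94 m
P_cr = π²EI / L_e² = π² × 70.2×10⁹ × 2.107×10^-5 / 10.94² = 1.220×10^5 N

P_cr ≈ 122 kN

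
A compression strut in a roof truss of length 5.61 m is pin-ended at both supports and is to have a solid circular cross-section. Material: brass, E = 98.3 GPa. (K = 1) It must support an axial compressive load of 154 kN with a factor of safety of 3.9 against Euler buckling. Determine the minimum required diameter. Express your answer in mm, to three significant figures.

d ≈ 141 mm

Required P_cr = n·P = 3.9 × 154 = 600.6 kN
L_e = K·L = 1 × 5.61 = 5.610 m
Required I = P_cr·L_e²/(π²E) = 6.006×10^5 × 5.610² / (π² × 9.83×10^10) = 1.948×10^-5 m⁴
I_req = 1.948×10^7 mm⁴
Solid circle: I = πd⁴/64  ⇒  d = (64I/π)^(1/4) = (64×1.948×10^7/π)^(1/4) = 141 mm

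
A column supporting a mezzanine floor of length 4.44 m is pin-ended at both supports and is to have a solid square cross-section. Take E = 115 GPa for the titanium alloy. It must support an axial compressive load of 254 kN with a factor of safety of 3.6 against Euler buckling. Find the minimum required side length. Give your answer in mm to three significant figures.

a ≈ 117 mm

Required P_cr = n·P = 3.6 × 254 = 914.4 kN
L_e = K·L = 1 × 4.44 = 4.440 m
Required I = P_cr·L_e²/(π²E) = 9.144×10^5 × 4.440² / (π² × 1.15×10^11) = 1.588×10^-5 m⁴
I_req = 1.588×10^7 mm⁴
Solid square: I = a⁴/12  ⇒  a = (12I)^(1/4) = (12×1.588×10^7)^(1/4) = 117 mm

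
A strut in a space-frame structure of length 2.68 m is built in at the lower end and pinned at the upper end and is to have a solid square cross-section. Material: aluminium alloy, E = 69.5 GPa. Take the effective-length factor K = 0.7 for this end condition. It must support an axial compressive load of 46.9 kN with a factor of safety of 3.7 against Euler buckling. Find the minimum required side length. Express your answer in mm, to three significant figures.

Required P_cr = n·P = 3.7 × 46.9 = 173.5 kN
L_e = K·L = 0.7 × 2.68 = 1.876 m
Required I = P_cr·L_e²/(π²E) = 1.735×10^5 × 1.876² / (π² × 6.95×10^10) = 8.903×10^-7 m⁴
I_req = 8.903×10^5 mm⁴
Solid square: I = a⁴/12  ⇒  a = (12I)^(1/4) = (12×8.903×10^5)^(1/4) = 57.2 mm

a ≈ 57.2 mm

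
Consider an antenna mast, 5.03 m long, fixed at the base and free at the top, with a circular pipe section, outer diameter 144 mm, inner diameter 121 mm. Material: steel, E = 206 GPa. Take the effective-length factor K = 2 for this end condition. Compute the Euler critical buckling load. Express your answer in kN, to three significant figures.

d_o = 144 mm, d_i = 121 mm
I = π(d_o⁴ − d_i⁴)/64 = π(144⁴ − 121.0⁴)/64 = 1.058×10^7 mm⁴
I = 1.058×10^7 mm⁴ = 1.058×10^-5 m⁴
Effective length L_e = K·L = 2 × 5.03 = 10.06 m
P_cr = π²EI / L_e² = π² × 206×10⁹ × 1.058×10^-5 / 10.06² = 2.126×10^5 N

P_cr ≈ 213 kN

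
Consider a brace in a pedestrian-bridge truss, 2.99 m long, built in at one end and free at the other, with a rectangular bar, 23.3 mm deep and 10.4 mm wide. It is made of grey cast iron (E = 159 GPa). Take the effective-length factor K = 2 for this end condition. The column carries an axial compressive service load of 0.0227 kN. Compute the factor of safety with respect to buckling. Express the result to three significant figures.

n ≈ 4.22

Buckling occurs about the weak axis: I_min = h·b³/12 with b = 10.4 mm (the shorter side).
I_min = 23.3×10.4³/12 = 2.184×10^3 mm⁴
I = 2.184×10^3 mm⁴ = 2.184×10^-9 m⁴
Effective length L_e = K·L = 2 × 2.99 = 5.980 m
P_cr = π²EI / L_e² = π² × 159×10⁹ × 2.184×10^-9 / 5.980² = 95.84 N
Factor of safety n = P_cr / P = 0.095845 / 0.0227 = 4.22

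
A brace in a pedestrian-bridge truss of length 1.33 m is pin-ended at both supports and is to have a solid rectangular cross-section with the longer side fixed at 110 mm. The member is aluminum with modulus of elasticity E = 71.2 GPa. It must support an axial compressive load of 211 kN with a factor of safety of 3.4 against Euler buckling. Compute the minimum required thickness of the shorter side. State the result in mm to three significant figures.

b ≈ 58.2 mm

Required P_cr = n·P = 3.4 × 211 = 717.4 kN
L_e = K·L = 1 × 1.33 = 1.330 m
Required I = P_cr·L_e²/(π²E) = 7.174×10^5 × 1.330² / (π² × 7.12×10^10) = 1.806×10^-6 m⁴
I_req = 1.806×10^6 mm⁴
Rectangle, weak axis: I_min = h·b³/12 with h = 110 mm fixed  ⇒  b = (12I/h)^(1/3) = 58.2 mm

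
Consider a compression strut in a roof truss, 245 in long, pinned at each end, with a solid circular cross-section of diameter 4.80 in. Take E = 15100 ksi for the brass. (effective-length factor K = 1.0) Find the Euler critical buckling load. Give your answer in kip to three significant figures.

I = πd⁴/64 = π×4.80⁴/64 = 26.06 in⁴
Effective length L_e = K·L = 1 × 245 = 245.0 in
P_cr = π²EI / L_e² = π² × 15100×10³ × 26.06 / 245.0² = 6.470×10^4 lb

P_cr ≈ 64.7 kip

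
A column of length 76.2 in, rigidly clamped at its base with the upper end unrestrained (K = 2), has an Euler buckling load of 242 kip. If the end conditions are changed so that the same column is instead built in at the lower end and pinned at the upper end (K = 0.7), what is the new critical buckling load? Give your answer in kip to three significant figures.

P_cr ≈ 1980 kip

P_cr ∝ 1/K², so P_cr,new = P_cr,old × (K_old/K_new)² = 242 × (2/0.7)²
= 242 × 8.163 = 1980 kip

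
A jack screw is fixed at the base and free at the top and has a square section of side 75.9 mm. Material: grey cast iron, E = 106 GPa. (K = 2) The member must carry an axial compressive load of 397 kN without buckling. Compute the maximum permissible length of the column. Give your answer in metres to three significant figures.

I = a⁴/12 = 75.9⁴/12 = 2.766×10^6 mm⁴
I = 2.766×10^-6 m⁴
At the buckling limit P_cr = P = 3.970×10^5 N
From P_cr = π²EI/(K·L)²:  L = (1/K)·√(π²EI/P_cr) = (1/2)·√(π²×1.06×10^11×2.766×10^-6/3.970×10^5)
L = 1.35 m

L_max ≈ 1.35 m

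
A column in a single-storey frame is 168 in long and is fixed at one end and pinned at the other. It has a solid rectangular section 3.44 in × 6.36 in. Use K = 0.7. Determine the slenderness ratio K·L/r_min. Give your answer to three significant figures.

λ ≈ 118

For a rectangle r_min = b/√12 = 3.44/√12 = 0.9930 in
L_e = K·L = 0.7 × 168 = 117.6 in
λ = L_e / r_min = 117.60 / 0.9930 = 118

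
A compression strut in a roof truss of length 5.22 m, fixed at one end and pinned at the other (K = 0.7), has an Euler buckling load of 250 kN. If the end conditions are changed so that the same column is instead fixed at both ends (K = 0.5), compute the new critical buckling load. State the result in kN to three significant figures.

P_cr ≈ 490 kN

P_cr ∝ 1/K², so P_cr,new = P_cr,old × (K_old/K_new)² = 250 × (0.7/0.5)²
= 250 × 1.960 = 490 kN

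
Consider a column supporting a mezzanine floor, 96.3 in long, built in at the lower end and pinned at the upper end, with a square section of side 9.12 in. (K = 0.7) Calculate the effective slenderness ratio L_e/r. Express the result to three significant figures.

λ ≈ 25.6

For a square r = a/√12 = 9.12/√12 = 2.633 in
L_e = K·L = 0.7 × 96.3 = 67.41 in
λ = L_e / r_min = 67.410 / 2.633 = 25.6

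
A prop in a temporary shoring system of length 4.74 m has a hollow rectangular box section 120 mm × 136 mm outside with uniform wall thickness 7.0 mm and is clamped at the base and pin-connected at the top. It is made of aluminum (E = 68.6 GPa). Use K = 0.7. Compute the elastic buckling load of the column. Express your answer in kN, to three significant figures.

P_cr ≈ 460 kN

Inner dimensions: h_i = 136 − 2×7.0 = 122.0 mm, b_i = 120 − 2×7.0 = 106.0 mm
Weak-axis I_min = (h_o·b_o³ − h_i·b_i³)/12 with b_o = 120, b_i = 106.0 mm (shorter outer/inner sides).
I_min = (136×120³ − 122.0×106.0³)/12 = 7.475×10^6 mm⁴
I = 7.475×10^6 mm⁴ = 7.475×10^-6 m⁴
Effective length L_e = K·L = 0.7 × 4.74 = 3.318 m
P_cr = π²EI / L_e² = π² × 68.6×10⁹ × 7.475×10^-6 / 3.318² = 4.597×10^5 N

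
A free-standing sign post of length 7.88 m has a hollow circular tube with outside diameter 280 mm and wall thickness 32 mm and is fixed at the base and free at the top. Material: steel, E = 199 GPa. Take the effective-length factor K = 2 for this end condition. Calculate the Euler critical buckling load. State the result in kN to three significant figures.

P_cr ≈ 1540 kN

Inner diameter d_i = 280 − 2×32 = 216.0 mm
I = π(d_o⁴ − d_i⁴)/64 = π(280⁴ − 216.0⁴)/64 = 1.949×10^8 mm⁴
I = 1.949×10^8 mm⁴ = 1.949×10^-4 m⁴
Effective length L_e = K·L = 2 × 7.88 = 15.76 m
P_cr = π²EI / L_e² = π² × 199×10⁹ × 1.949×10^-4 / 15.76² = 1.541×10^6 N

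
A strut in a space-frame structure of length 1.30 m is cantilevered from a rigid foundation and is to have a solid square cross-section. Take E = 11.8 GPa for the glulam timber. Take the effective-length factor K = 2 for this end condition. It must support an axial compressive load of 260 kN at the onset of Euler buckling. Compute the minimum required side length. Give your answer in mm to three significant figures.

L_e = K·L = 2 × 1.30 = 2.600 m
Required I = P_cr·L_e²/(π²E) = 2.600×10^5 × 2.600² / (π² × 1.18×10^10) = 1.509×10^-5 m⁴
I_req = 1.509×10^7 mm⁴
Solid square: I = a⁴/12  ⇒  a = (12I)^(1/4) = (12×1.509×10^7)^(1/4) = 116 mm

a ≈ 116 mm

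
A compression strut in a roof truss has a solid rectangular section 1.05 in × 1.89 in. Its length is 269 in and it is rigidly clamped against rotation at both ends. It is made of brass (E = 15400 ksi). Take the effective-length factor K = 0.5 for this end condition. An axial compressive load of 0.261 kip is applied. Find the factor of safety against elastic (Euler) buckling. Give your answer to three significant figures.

n ≈ 5.87

Buckling occurs about the weak axis: I_min = h·b³/12 with b = 1.05 in (the shorter side).
I_min = 1.89×1.05³/12 = 0.1823 in⁴
Effective length L_e = K·L = 0.5 × 269 = 134.5 in
P_cr = π²EI / L_e² = π² × 15400×10³ × 0.1823 / 134.5² = 1.532×10^3 lb
Factor of safety n = P_cr / P = 1.5319 / 0.261 = 5.87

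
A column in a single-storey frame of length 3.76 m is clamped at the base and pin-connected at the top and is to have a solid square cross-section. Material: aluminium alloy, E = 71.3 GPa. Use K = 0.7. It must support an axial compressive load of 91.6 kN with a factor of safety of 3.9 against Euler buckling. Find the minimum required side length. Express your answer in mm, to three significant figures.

a ≈ 80.6 mm

Required P_cr = n·P = 3.9 × 91.6 = 357.2 kN
L_e = K·L = 0.7 × 3.76 = 2.632 m
Required I = P_cr·L_e²/(π²E) = 3.572×10^5 × 2.632² / (π² × 7.13×10^10) = 3.517×10^-6 m⁴
I_req = 3.517×10^6 mm⁴
Solid square: I = a⁴/12  ⇒  a = (12I)^(1/4) = (12×3.517×10^6)^(1/4) = 80.6 mm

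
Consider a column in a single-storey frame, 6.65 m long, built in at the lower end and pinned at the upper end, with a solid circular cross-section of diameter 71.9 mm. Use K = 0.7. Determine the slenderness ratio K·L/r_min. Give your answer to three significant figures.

For a solid circle r = d/4 = 71.9/4 = 17.98 mm
L_e = K·L = 0.7 × 6.65 m = 4.655 m = 4655.0 mm
λ = L_e / r_min = 4655.0 / 17.98 = 259

λ ≈ 259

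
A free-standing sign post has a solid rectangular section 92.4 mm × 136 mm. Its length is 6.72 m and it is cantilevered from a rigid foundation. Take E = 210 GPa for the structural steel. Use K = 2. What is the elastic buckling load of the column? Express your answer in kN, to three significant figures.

Buckling occurs about the weak axis: I_min = h·b³/12 with b = 92.4 mm (the shorter side).
I_min = 136×92.4³/12 = 8.941×10^6 mm⁴
I = 8.941×10^6 mm⁴ = 8.941×10^-6 m⁴
Effective length L_e = K·L = 2 × 6.72 = 13.44 m
P_cr = π²EI / L_e² = π² × 210×10⁹ × 8.941×10^-6 / 13.44² = 1.026×10^5 N

P_cr ≈ 103 kN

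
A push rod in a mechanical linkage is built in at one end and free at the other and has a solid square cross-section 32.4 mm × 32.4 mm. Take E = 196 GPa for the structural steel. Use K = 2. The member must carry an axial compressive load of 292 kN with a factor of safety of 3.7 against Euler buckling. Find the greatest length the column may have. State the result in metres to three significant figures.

L_max ≈ 0.203 m

I = a⁴/12 = 32.4⁴/12 = 9.183×10^4 mm⁴
I = 9.183×10^-8 m⁴
Required critical load P_cr = n·P = 3.7 × 292 = 1080 kN = 1.080×10^6 N
From P_cr = π²EI/(K·L)²:  L = (1/K)·√(π²EI/P_cr) = (1/2)·√(π²×1.96×10^11×9.183×10^-8/1.080×10^6)
L = 0.203 m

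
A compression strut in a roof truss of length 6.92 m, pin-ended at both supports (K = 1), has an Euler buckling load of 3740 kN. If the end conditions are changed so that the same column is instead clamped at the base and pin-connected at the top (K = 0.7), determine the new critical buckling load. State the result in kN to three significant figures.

P_cr ∝ 1/K², so P_cr,new = P_cr,old × (K_old/K_new)² = 3740 × (1/0.7)²
= 3740 × 2.041 = 7630 kN

P_cr ≈ 7630 kN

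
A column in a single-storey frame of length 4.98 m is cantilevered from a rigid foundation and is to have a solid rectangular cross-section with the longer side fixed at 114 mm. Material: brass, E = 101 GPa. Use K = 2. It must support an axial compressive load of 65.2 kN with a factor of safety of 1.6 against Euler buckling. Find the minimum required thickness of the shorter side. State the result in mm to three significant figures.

Required P_cr = n·P = 1.6 × 65.2 = 104.3 kN
L_e = K·L = 2 × 4.98 = 9.960 m
Required I = P_cr·L_e²/(π²E) = 1.043×10^5 × 9.960² / (π² × 1.01×10^11) = 1.038×10^-5 m⁴
I_req = 1.038×10^7 mm⁴
Rectangle, weak axis: I_min = h·b³/12 with h = 114 mm fixed  ⇒  b = (12I/h)^(1/3) = 103 mm

b ≈ 103 mm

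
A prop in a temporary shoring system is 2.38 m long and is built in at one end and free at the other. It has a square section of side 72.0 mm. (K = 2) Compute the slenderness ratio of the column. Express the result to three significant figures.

I = a⁴/12 = 72.0⁴/12 = 2.239×10^6 mm⁴
A = 5.184×10^3 mm²;  r_min = √(I/A) = √(2.239×10^6/5.184×10^3) = 20.78 mm
L_e = K·L = 2 × 2.38 m = 4.760 m = 4760.0 mm
λ = L_e / r_min = 4760.0 / 20.78 = 229

λ ≈ 229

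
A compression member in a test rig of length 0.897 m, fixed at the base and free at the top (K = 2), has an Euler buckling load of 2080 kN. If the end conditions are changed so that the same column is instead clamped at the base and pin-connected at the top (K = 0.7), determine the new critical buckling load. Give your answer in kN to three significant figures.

P_cr ≈ 17000 kN

P_cr ∝ 1/K², so P_cr,new = P_cr,old × (K_old/K_new)² = 2080 × (2/0.7)²
= 2080 × 8.163 = 17000 kN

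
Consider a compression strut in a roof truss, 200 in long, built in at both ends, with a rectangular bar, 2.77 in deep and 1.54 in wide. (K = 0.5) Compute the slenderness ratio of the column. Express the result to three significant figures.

Buckling occurs about the weak axis: I_min = h·b³/12 with b = 1.54 in (the shorter side).
I_min = 2.77×1.54³/12 = 0.8431 in⁴
A = 4.266 in²;  r_min = √(I/A) = √(0.8431/4.266) = 0.4446 in
L_e = K·L = 0.5 × 200 = 100.0 in
λ = L_e / r_min = 100.00 / 0.4446 = 225

λ ≈ 225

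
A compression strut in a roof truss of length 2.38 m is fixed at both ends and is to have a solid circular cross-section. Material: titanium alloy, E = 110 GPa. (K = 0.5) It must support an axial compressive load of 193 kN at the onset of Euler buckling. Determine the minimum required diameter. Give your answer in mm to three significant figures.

d ≈ 47.6 mm

L_e = K·L = 0.5 × 2.38 = 1.190 m
Required I = P_cr·L_e²/(π²E) = 1.930×10^5 × 1.190² / (π² × 1.10×10^11) = 2.517×10^-7 m⁴
I_req = 2.517×10^5 mm⁴
Solid circle: I = πd⁴/64  ⇒  d = (64I/π)^(1/4) = (64×2.517×10^5/π)^(1/4) = 47.6 mm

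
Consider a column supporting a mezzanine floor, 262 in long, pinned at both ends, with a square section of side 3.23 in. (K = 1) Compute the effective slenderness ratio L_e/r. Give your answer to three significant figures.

λ ≈ 281

For a square r = a/√12 = 3.23/√12 = 0.9324 in
L_e = K·L = 1 × 262 = 262.0 in
λ = L_e / r_min = 262.00 / 0.9324 = 281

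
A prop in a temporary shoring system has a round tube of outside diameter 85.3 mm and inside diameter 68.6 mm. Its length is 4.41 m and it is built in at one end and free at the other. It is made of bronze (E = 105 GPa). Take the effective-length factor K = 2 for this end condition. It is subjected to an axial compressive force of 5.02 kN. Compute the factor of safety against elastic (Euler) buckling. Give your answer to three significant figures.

d_o = 85.3 mm, d_i = 68.6 mm
I = π(d_o⁴ − d_i⁴)/64 = π(85.3⁴ − 68.60⁴)/64 = 1.512×10^6 mm⁴
I = 1.512×10^6 mm⁴ = 1.512×10^-6 m⁴
Effective length L_e = K·L = 2 × 4.41 = 8.820 m
P_cr = π²EI / L_e² = π² × 105×10⁹ × 1.512×10^-6 / 8.820² = 2.014×10^4 N
Factor of safety n = P_cr / P = 20.138 / 5.02 = 4.01

n ≈ 4.01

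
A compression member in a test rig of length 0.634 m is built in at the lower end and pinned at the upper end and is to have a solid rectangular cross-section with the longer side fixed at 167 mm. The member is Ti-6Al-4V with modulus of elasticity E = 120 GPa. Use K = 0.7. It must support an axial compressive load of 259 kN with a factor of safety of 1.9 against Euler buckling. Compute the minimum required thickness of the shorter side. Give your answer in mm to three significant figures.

b ≈ 18.0 mm

Required P_cr = n·P = 1.9 × 259 = 492.1 kN
L_e = K·L = 0.7 × 0.634 = 0.4438 m
Required I = P_cr·L_e²/(π²E) = 4.921×10^5 × 0.4438² / (π² × 1.20×10^11) = 8.184×10^-8 m⁴
I_req = 8.184×10^4 mm⁴
Rectangle, weak axis: I_min = h·b³/12 with h = 167 mm fixed  ⇒  b = (12I/h)^(1/3) = 18.0 mm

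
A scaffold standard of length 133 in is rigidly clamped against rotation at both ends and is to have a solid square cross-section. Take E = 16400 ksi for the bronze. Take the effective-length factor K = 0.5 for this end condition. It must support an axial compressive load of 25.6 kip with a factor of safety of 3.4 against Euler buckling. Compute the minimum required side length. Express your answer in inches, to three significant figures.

a ≈ 2.31 in

Required P_cr = n·P = 3.4 × 25.6 = 87.04 kip
L_e = K·L = 0.5 × 133 = 66.50 in
Required I = P_cr·L_e²/(π²E) = 8.704×10^4 × 66.50² / (π² × 1.64×10^7) = 2.378 in⁴
Solid square: I = a⁴/12  ⇒  a = (12I)^(1/4) = (12×2.378)^(1/4) = 2.31 in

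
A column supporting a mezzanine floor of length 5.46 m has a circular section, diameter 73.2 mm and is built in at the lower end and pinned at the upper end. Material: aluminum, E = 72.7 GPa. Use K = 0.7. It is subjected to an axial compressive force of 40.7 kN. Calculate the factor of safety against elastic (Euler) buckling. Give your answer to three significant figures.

I = πd⁴/64 = π×73.2⁴/64 = 1.409×10^6 mm⁴
I = 1.409×10^6 mm⁴ = 1.409×10^-6 m⁴
Effective length L_e = K·L = 0.7 × 5.46 = 3.822 m
P_cr = π²EI / L_e² = π² × 72.7×10⁹ × 1.409×10^-6 / 3.822² = 6.923×10^4 N
Factor of safety n = P_cr / P = 69.226 / 40.7 = 1.70

n ≈ 1.70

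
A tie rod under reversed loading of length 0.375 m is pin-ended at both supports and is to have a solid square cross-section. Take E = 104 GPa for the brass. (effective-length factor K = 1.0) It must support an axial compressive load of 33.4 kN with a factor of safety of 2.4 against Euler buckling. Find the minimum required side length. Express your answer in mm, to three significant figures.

Required P_cr = n·P = 2.4 × 33.4 = 80.16 kN
L_e = K·L = 1 × 0.375 = 0.3750 m
Required I = P_cr·L_e²/(π²E) = 8.016×10^4 × 0.3750² / (π² × 1.04×10^11) = 1.098×10^-8 m⁴
I_req = 1.098×10^4 mm⁴
Solid square: I = a⁴/12  ⇒  a = (12I)^(1/4) = (12×1.098×10^4)^(1/4) = 19.1 mm

a ≈ 19.1 mm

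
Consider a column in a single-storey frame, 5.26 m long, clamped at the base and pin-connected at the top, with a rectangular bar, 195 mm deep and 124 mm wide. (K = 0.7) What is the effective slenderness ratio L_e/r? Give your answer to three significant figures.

Buckling occurs about the weak axis: I_min = h·b³/12 with b = 124 mm (the shorter side).
I_min = 195×124³/12 = 3.098×10^7 mm⁴
A = 2.418×10^4 mm²;  r_min = √(I/A) = √(3.098×10^7/2.418×10^4) = 35.80 mm
L_e = K·L = 0.7 × 5.26 m = 3.682 m = 3682.0 mm
λ = L_e / r_min = 3682.0 / 35.80 = 103

λ ≈ 103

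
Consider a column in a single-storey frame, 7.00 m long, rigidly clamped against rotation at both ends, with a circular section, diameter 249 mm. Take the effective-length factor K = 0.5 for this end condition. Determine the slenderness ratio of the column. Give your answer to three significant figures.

λ ≈ 56.2

I = πd⁴/64 = π×249⁴/64 = 1.887×10^8 mm⁴
A = 4.870×10^4 mm²;  r_min = √(I/A) = √(1.887×10^8/4.870×10^4) = 62.25 mm
L_e = K·L = 0.5 × 7.00 m = 3.500 m = 3500.0 mm
λ = L_e / r_min = 3500.0 / 62.25 = 56.2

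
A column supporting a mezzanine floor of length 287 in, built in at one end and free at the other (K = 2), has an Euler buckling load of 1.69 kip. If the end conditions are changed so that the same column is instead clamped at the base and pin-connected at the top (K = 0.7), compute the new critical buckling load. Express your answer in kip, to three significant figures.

P_cr ≈ 13.8 kip

P_cr ∝ 1/K², so P_cr,new = P_cr,old × (K_old/K_new)² = 1.69 × (2/0.7)²
= 1.69 × 8.163 = 13.8 kip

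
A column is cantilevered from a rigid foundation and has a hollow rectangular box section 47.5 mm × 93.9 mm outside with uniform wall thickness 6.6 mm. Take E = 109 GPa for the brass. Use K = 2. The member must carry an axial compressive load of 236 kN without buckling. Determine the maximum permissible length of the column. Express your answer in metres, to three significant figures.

Inner dimensions: h_i = 93.9 − 2×6.6 = 80.70 mm, b_i = 47.5 − 2×6.6 = 34.30 mm
Weak-axis I_min = (h_o·b_o³ − h_i·b_i³)/12 with b_o = 47.5, b_i = 34.30 mm (shorter outer/inner sides).
I_min = (93.9×47.5³ − 80.70×34.30³)/12 = 5.672×10^5 mm⁴
I = 5.672×10^-7 m⁴
At the buckling limit P_cr = P = 2.360×10^5 N
From P_cr = π²EI/(K·L)²:  L = (1/K)·√(π²EI/P_cr) = (1/2)·√(π²×1.09×10^11×5.672×10^-7/2.360×10^5)
L = 0.804 m

L_max ≈ 0.804 m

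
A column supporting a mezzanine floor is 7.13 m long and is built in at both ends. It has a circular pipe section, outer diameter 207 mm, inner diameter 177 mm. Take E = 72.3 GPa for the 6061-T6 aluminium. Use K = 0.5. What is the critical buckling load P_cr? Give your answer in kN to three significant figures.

P_cr ≈ 2360 kN

d_o = 207 mm, d_i = 177 mm
I = π(d_o⁴ − d_i⁴)/64 = π(207⁴ − 177.0⁴)/64 = 4.195×10^7 mm⁴
I = 4.195×10^7 mm⁴ = 4.195×10^-5 m⁴
Effective length L_e = K·L = 0.5 × 7.13 = 3.565 m
P_cr = π²EI / L_e² = π² × 72.3×10⁹ × 4.195×10^-5 / 3.565² = 2.355×10^6 N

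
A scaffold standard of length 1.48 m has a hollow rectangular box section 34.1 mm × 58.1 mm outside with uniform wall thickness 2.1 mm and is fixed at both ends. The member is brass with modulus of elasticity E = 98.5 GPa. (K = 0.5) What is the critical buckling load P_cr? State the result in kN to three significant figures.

Inner dimensions: h_i = 58.1 − 2×2.1 = 53.90 mm, b_i = 34.1 − 2×2.1 = 29.90 mm
Weak-axis I_min = (h_o·b_o³ − h_i·b_i³)/12 with b_o = 34.1, b_i = 29.90 mm (shorter outer/inner sides).
I_min = (58.1×34.1³ − 53.90×29.90³)/12 = 7.191×10^4 mm⁴
I = 7.191×10^4 mm⁴ = 7.191×10^-8 m⁴
Effective length L_e = K·L = 0.5 × 1.48 = 0.7400 m
P_cr = π²EI / L_e² = π² × 98.5×10⁹ × 7.191×10^-8 / 0.7400² = 1.277×10^5 N

P_cr ≈ 128 kN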